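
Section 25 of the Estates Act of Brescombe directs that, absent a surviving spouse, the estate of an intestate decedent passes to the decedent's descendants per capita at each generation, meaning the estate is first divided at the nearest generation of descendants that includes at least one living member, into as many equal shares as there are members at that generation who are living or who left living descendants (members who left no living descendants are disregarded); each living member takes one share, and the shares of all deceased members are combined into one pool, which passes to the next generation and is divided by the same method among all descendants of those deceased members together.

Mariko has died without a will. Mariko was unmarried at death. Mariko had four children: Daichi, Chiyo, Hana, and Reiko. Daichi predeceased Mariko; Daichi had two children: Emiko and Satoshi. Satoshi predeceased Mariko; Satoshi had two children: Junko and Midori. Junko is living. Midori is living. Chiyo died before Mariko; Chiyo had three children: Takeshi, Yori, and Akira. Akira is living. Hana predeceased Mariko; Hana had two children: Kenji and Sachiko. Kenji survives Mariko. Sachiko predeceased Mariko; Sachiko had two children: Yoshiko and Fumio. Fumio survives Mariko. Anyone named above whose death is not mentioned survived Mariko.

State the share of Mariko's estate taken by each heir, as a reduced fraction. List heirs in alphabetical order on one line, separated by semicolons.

Akira 3/28; Emiko 3/28; Fumio 3/56; Junko 3/56; Kenji 3/28; Midori 3/56; Reiko 1/4; Takeshi 3/28; Yori 3/28; Yoshiko 3/56

There is no surviving spouse, so the entire estate passes to Mariko's descendants per capita at each generation.
At generation 1 (Daichi, Chiyo, Hana, Reiko) there are 4 shares of (1)/4 = 1/4 each.
Living: Reiko — each takes 1/4.
Deceased: Daichi, Chiyo, and Hana. Their combined 3/4 is pooled and carried to generation 2.
At generation 2 (Emiko, Satoshi, Takeshi, Yori, Akira, Kenji, Sachiko) there are 7 shares of (3/4)/7 = 3/28 each.
Living: Emiko, Takeshi, Yori, Akira, and Kenji — each takes 3/28.
Deceased: Satoshi and Sachiko. Their combined 3/14 is pooled and carried to generation 3.
At generation 3 (Junko, Midori, Yoshiko, Fumio) there are 4 shares of (3/14)/4 = 3/56 each.
Living: Junko, Midori, Yoshiko, and Fumio — each takes 3/56.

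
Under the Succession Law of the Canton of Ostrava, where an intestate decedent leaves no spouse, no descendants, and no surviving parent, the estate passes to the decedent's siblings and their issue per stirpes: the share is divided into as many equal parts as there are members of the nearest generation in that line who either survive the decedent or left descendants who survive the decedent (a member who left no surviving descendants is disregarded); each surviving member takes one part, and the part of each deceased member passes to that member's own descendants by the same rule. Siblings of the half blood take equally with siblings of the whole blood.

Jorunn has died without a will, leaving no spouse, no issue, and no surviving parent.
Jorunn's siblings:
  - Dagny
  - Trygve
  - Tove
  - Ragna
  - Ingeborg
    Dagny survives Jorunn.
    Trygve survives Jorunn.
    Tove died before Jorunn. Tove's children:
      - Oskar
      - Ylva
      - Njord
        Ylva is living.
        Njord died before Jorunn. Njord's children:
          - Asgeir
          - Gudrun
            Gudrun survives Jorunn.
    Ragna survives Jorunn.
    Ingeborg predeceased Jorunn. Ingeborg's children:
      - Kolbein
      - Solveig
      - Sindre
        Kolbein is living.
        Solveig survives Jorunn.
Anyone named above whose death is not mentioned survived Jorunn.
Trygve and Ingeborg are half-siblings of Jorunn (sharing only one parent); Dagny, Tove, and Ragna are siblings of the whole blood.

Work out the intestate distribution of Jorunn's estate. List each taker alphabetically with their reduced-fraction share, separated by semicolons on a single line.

No spouse, descendants, or parent survives, so the estate passes to Jorunn's siblings per stirpes.
Half-blood and whole-blood siblings take equally under the stated rule.
The estate is divided into 5 equal shares of 1/5 among Dagny, Trygve, Tove, Ragna, Ingeborg.
Dagny is living and takes 1/5.
Trygve is living and takes 1/5.
Tove predeceased; the 1/5 allotted to Tove's branch passes to Tove's issue by representation.
The 1/5 is divided into 3 equal shares of 1/15 among Oskar, Ylva, Njord.
Oskar is living and takes 1/15.
Ylva is living and takes 1/15.
Njord predeceased; the 1/15 allotted to Njord's branch passes to Njord's issue by representation.
The 1/15 is divided into 2 equal shares of 1/30 among Asgeir, Gudrun.
Asgeir is living and takes 1/30.
Gudrun is living and takes 1/30.
Ragna is living and takes 1/5.
Ingeborg predeceased; the 1/5 allotted to Ingeborg's branch passes to Ingeborg's issue by representation.
The 1/5 is divided into 3 equal shares of 1/15 among Kolbein, Solveig, Sindre.
Kolbein is living and takes 1/15.
Solveig is living and takes 1/15.
Sindre is living and takes 1/15.

Asgeir 1/30; Dagny 1/5; Gudrun 1/30; Kolbein 1/15; Oskar 1/15; Ragna 1/5; Sindre 1/15; Solveig 1/15; Trygve 1/5; Ylva 1/15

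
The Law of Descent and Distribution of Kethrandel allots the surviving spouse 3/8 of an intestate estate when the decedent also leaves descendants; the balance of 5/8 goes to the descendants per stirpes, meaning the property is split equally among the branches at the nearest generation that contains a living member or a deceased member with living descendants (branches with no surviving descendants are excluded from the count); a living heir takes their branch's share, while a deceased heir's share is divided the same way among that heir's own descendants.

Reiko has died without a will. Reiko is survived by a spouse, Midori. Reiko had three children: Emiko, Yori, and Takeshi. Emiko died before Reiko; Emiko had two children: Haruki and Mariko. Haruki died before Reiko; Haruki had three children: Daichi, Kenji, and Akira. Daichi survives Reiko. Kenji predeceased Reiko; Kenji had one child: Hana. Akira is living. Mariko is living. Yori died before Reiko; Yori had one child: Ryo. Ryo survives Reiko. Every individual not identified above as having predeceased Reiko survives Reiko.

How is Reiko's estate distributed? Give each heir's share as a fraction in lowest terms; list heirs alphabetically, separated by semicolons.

Midori, as surviving spouse, takes 3/8.
The remaining 5/8 passes to Reiko's descendants per stirpes.
The 5/8 is divided into 3 equal shares of 5/24 among Emiko, Yori, Takeshi.
Emiko predeceased; the 5/24 allotted to Emiko's branch passes to Emiko's issue by representation.
The 5/24 is divided into 2 equal shares of 5/48 among Haruki, Mariko.
Haruki predeceased; the 5/48 allotted to Haruki's branch passes to Haruki's issue by representation.
The 5/48 is divided into 3 equal shares of 5/144 among Daichi, Kenji, Akira.
Daichi is living and takes 5/144.
Kenji predeceased; the 5/144 allotted to Kenji's branch passes to Kenji's issue by representation.
Hana is the sole taker at this level and receives the full 5/144.
Akira is living and takes 5/144.
Mariko is living and takes 5/48.
Yori predeceased; the 5/24 allotted to Yori's branch passes to Yori's issue by representation.
Ryo is the sole taker at this level and receives the full 5/24.
Takeshi is living and takes 5/24.

Akira 5/144; Daichi 5/144; Hana 5/144; Mariko 5/48; Midori 3/8; Ryo 5/24; Takeshi 5/24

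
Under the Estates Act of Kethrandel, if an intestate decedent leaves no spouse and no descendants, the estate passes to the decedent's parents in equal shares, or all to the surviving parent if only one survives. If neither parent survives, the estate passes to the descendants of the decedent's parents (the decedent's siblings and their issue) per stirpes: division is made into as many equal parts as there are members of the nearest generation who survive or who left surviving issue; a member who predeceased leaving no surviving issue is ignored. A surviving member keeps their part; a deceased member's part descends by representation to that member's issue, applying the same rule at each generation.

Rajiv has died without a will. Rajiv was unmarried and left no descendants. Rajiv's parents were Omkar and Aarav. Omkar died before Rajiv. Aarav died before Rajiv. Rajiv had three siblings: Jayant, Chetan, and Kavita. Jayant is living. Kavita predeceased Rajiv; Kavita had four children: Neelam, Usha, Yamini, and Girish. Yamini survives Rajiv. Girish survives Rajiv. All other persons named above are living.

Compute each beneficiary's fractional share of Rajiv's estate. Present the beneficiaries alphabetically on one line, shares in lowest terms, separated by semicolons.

Neither parent survives and there are no descendants, so the estate passes to Rajiv's siblings and their issue per stirpes.
The estate is divided into 3 equal shares of 1/3 among Jayant, Chetan, Kavita.
Jayant is living and takes 1/3.
Chetan is living and takes 1/3.
Kavita predeceased; the 1/3 allotted to Kavita's branch passes to Kavita's issue by representation.
The 1/3 is divided into 4 equal shares of 1/12 among Neelam, Usha, Yamini, Girish.
Neelam is living and takes 1/12.
Usha is living and takes 1/12.
Yamini is living and takes 1/12.
Girish is living and takes 1/12.

Chetan 1/3; Girish 1/12; Jayant 1/3; Neelam 1/12; Usha 1/12; Yamini 1/12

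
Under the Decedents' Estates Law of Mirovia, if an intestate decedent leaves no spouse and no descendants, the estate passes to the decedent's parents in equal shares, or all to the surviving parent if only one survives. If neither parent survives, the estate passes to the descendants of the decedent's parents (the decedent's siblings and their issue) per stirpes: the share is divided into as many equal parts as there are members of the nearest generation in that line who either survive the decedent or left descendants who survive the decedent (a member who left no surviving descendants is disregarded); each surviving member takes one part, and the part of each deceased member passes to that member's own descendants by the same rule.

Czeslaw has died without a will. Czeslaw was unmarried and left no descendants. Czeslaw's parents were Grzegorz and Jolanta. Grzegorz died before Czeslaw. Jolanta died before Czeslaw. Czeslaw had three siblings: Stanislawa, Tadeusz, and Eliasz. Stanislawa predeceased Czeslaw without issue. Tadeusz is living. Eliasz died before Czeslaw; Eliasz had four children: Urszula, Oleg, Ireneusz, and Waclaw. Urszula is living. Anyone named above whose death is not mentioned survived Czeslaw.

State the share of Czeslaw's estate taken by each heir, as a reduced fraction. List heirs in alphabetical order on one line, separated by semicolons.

Ireneusz 1/8; Oleg 1/8; Tadeusz 1/2; Urszula 1/8; Waclaw 1/8

Neither parent survives and there are no descendants, so the estate passes to Czeslaw's siblings and their issue per stirpes.
Stanislawa left no surviving issue, so that branch lapses and is disregarded.
The estate is divided into 2 equal shares of 1/2 among Tadeusz, Eliasz.
Tadeusz is living and takes 1/2.
Eliasz predeceased; the 1/2 allotted to Eliasz's branch passes to Eliasz's issue by representation.
The 1/2 is divided into 4 equal shares of 1/8 among Urszula, Oleg, Ireneusz, Waclaw.
Urszula is living and takes 1/8.
Oleg is living and takes 1/8.
Ireneusz is living and takes 1/8.
Waclaw is living and takes 1/8.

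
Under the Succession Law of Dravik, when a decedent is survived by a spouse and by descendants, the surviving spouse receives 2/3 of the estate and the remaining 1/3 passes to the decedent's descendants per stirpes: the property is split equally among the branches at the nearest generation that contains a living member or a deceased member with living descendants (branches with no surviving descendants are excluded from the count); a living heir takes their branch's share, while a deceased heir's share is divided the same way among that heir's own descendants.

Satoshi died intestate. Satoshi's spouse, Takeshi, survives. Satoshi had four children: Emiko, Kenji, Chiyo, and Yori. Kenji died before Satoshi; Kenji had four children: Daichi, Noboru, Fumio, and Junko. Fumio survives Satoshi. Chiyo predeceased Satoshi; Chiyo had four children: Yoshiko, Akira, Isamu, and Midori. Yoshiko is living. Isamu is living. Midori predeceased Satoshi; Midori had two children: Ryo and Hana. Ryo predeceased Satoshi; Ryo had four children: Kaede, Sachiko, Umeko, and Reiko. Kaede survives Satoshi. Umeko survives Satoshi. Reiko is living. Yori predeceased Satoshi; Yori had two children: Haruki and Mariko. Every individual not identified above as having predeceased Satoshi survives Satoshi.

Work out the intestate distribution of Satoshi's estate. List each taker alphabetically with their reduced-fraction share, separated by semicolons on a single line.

Takeshi, as surviving spouse, takes 2/3.
The remaining 1/3 passes to Satoshi's descendants per stirpes.
The 1/3 is divided into 4 equal shares of 1/12 among Emiko, Kenji, Chiyo, Yori.
Emiko is living and takes 1/12.
Kenji predeceased; the 1/12 allotted to Kenji's branch passes to Kenji's issue by representation.
The 1/12 is divided into 4 equal shares of 1/48 among Daichi, Noboru, Fumio, Junko.
Daichi is living and takes 1/48.
Noboru is living and takes 1/48.
Fumio is living and takes 1/48.
Junko is living and takes 1/48.
Chiyo predeceased; the 1/12 allotted to Chiyo's branch passes to Chiyo's issue by representation.
The 1/12 is divided into 4 equal shares of 1/48 among Yoshiko, Akira, Isamu, Midori.
Yoshiko is living and takes 1/48.
Akira is living and takes 1/48.
Isamu is living and takes 1/48.
Midori predeceased; the 1/48 allotted to Midori's branch passes to Midori's issue by representation.
The 1/48 is divided into 2 equal shares of 1/96 among Ryo, Hana.
Ryo predeceased; the 1/96 allotted to Ryo's branch passes to Ryo's issue by representation.
The 1/96 is divided into 4 equal shares of 1/384 among Kaede, Sachiko, Umeko, Reiko.
Kaede is living and takes 1/384.
Sachiko is living and takes 1/384.
Umeko is living and takes 1/384.
Reiko is living and takes 1/384.
Hana is living and takes 1/96.
Yori predeceased; the 1/12 allotted to Yori's branch passes to Yori's issue by representation.
The 1/12 is divided into 2 equal shares of 1/24 among Haruki, Mariko.
Haruki is living and takes 1/24.
Mariko is living and takes 1/24.

Akira 1/48; Daichi 1/48; Emiko 1/12; Fumio 1/48; Hana 1/96; Haruki 1/24; Isamu 1/48; Junko 1/48; Kaede 1/384; Mariko 1/24; Noboru 1/48; Reiko 1/384; Sachiko 1/384; Takeshi 2/3; Umeko 1/384; Yoshiko 1/48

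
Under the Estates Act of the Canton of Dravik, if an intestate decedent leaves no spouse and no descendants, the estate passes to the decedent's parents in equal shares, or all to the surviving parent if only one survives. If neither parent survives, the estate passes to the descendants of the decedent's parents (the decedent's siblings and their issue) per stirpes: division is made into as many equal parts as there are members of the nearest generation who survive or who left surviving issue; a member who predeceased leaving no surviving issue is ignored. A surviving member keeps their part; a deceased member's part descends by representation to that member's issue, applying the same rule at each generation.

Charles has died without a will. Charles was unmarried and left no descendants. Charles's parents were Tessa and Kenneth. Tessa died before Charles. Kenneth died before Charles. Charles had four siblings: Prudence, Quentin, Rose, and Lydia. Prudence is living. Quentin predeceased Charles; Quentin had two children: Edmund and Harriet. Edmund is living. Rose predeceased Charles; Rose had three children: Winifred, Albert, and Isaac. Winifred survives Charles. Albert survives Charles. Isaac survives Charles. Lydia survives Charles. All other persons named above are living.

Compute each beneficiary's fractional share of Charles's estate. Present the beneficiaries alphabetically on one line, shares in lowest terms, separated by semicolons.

Albert 1/12; Edmund 1/8; Harriet 1/8; Isaac 1/12; Lydia 1/4; Prudence 1/4; Winifred 1/12

Neither parent survives and there are no descendants, so the estate passes to Charles's siblings and their issue per stirpes.
The estate is divided into 4 equal shares of 1/4 among Prudence, Quentin, Rose, Lydia.
Prudence is living and takes 1/4.
Quentin predeceased; the 1/4 allotted to Quentin's branch passes to Quentin's issue by representation.
The 1/4 is divided into 2 equal shares of 1/8 among Edmund, Harriet.
Edmund is living and takes 1/8.
Harriet is living and takes 1/8.
Rose predeceased; the 1/4 allotted to Rose's branch passes to Rose's issue by representation.
The 1/4 is divided into 3 equal shares of 1/12 among Winifred, Albert, Isaac.
Winifred is living and takes 1/12.
Albert is living and takes 1/12.
Isaac is living and takes 1/12.
Lydia is living and takes 1/4.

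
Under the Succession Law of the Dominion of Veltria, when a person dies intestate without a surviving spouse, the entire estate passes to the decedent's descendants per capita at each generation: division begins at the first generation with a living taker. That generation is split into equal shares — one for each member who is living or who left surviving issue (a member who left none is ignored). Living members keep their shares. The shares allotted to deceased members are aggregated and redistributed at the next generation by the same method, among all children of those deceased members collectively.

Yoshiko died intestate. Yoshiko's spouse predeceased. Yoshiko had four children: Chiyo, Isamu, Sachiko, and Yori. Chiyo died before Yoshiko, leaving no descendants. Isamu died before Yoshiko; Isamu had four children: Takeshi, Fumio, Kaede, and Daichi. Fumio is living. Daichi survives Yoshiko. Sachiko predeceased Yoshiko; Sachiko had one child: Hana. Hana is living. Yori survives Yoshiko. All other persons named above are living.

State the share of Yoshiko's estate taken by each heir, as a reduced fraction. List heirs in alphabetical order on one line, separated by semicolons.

There is no surviving spouse, so the entire estate passes to Yoshiko's descendants per capita at each generation.
At generation 1 (Isamu, Sachiko, Yori) there are 3 shares of (1)/3 = 1/3 each.
Living: Yori — each takes 1/3.
Deceased: Isamu and Sachiko. Their combined 2/3 is pooled and carried to generation 2.
At generation 2 (Takeshi, Fumio, Kaede, Daichi, Hana) there are 5 shares of (2/3)/5 = 2/15 each.
Living: Takeshi, Fumio, Kaede, Daichi, and Hana — each takes 2/15.

Daichi 2/15; Fumio 2/15; Hana 2/15; Kaede 2/15; Takeshi 2/15; Yori 1/3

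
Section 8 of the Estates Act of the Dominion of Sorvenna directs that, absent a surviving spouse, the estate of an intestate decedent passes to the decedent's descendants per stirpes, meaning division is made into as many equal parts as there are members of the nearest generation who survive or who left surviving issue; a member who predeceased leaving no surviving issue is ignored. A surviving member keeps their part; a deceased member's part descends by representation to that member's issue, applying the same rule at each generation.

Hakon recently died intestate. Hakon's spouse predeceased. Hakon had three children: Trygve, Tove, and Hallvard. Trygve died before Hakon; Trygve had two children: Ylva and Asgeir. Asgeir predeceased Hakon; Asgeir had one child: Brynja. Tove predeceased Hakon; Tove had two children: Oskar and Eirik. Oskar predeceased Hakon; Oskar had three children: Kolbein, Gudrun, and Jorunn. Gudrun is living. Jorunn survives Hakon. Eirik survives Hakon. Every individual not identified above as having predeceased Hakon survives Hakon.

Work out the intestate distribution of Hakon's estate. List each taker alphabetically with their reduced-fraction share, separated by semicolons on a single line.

Brynja 1/6; Eirik 1/6; Gudrun 1/18; Hallvard 1/3; Jorunn 1/18; Kolbein 1/18; Ylva 1/6

There is no surviving spouse, so the entire estate passes to Hakon's descendants per stirpes.
The estate is divided into 3 equal shares of 1/3 among Trygve, Tove, Hallvard.
Trygve predeceased; the 1/3 allotted to Trygve's branch passes to Trygve's issue by representation.
The 1/3 is divided into 2 equal shares of 1/6 among Ylva, Asgeir.
Ylva is living and takes 1/6.
Asgeir predeceased; the 1/6 allotted to Asgeir's branch passes to Asgeir's issue by representation.
Brynja is the sole taker at this level and receives the full 1/6.
Tove predeceased; the 1/3 allotted to Tove's branch passes to Tove's issue by representation.
The 1/3 is divided into 2 equal shares of 1/6 among Oskar, Eirik.
Oskar predeceased; the 1/6 allotted to Oskar's branch passes to Oskar's issue by representation.
The 1/6 is divided into 3 equal shares of 1/18 among Kolbein, Gudrun, Jorunn.
Kolbein is living and takes 1/18.
Gudrun is living and takes 1/18.
Jorunn is living and takes 1/18.
Eirik is living and takes 1/6.
Hallvard is living and takes 1/3.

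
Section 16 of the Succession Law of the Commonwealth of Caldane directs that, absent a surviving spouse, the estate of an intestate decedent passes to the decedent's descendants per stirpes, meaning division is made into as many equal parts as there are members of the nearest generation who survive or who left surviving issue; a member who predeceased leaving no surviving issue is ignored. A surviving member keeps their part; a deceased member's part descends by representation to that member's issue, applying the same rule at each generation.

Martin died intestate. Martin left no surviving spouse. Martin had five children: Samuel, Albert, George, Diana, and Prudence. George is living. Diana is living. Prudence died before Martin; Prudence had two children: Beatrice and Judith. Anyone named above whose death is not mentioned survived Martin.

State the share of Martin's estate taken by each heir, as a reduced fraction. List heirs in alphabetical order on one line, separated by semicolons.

There is no surviving spouse, so the entire estate passes to Martin's descendants per stirpes.
The estate is divided into 5 equal shares of 1/5 among Samuel, Albert, George, Diana, Prudence.
Samuel is living and takes 1/5.
Albert is living and takes 1/5.
George is living and takes 1/5.
Diana is living and takes 1/5.
Prudence predeceased; the 1/5 allotted to Prudence's branch passes to Prudence's issue by representation.
The 1/5 is divided into 2 equal shares of 1/10 among Beatrice, Judith.
Beatrice is living and takes 1/10.
Judith is living and takes 1/10.

Albert 1/5; Beatrice 1/10; Diana 1/5; George 1/5; Judith 1/10; Samuel 1/5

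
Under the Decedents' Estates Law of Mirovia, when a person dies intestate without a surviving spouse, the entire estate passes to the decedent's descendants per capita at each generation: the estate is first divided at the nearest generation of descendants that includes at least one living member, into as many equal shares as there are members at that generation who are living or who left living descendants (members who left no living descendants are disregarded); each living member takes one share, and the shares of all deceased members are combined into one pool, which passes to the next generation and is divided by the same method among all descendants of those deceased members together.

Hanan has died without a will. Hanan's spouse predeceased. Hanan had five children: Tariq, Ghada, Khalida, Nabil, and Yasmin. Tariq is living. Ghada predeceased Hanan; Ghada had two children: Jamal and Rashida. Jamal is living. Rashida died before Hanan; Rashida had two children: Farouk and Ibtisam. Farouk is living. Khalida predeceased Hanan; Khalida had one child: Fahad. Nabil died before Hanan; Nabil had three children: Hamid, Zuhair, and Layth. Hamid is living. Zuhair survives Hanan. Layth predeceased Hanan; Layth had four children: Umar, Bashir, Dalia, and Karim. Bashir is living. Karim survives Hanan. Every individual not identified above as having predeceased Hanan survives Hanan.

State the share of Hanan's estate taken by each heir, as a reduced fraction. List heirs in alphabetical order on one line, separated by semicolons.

There is no surviving spouse, so the entire estate passes to Hanan's descendants per capita at each generation.
At generation 1 (Tariq, Ghada, Khalida, Nabil, Yasmin) there are 5 shares of (1)/5 = 1/5 each.
Living: Tariq and Yasmin — each takes 1/5.
Deceased: Ghada, Khalida, and Nabil. Their combined 3/5 is pooled and carried to generation 2.
At generation 2 (Jamal, Rashida, Fahad, Hamid, Zuhair, Layth) there are 6 shares of (3/5)/6 = 1/10 each.
Living: Jamal, Fahad, Hamid, and Zuhair — each takes 1/10.
Deceased: Rashida and Layth. Their combined 1/5 is pooled and carried to generation 3.
At generation 3 (Farouk, Ibtisam, Umar, Bashir, Dalia, Karim) there are 6 shares of (1/5)/6 = 1/30 each.
Living: Farouk, Ibtisam, Umar, Bashir, Dalia, and Karim — each takes 1/30.

Bashir 1/30; Dalia 1/30; Fahad 1/10; Farouk 1/30; Hamid 1/10; Ibtisam 1/30; Jamal 1/10; Karim 1/30; Tariq 1/5; Umar 1/30; Yasmin 1/5; Zuhair 1/10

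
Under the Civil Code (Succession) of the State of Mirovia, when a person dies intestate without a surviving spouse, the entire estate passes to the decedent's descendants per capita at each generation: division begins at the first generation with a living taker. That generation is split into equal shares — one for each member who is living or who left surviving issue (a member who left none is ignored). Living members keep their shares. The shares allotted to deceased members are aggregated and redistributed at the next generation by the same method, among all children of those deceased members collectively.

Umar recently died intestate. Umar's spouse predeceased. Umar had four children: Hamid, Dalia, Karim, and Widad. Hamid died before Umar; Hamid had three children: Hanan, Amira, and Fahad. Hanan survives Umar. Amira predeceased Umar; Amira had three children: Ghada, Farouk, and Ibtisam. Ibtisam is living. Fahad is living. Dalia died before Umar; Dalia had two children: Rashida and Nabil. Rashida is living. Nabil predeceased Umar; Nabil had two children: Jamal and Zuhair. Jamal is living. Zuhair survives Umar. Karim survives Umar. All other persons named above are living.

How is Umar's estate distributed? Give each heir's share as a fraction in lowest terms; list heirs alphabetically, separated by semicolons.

Fahad 1/10; Farouk 1/25; Ghada 1/25; Hanan 1/10; Ibtisam 1/25; Jamal 1/25; Karim 1/4; Rashida 1/10; Widad 1/4; Zuhair 1/25

There is no surviving spouse, so the entire estate passes to Umar's descendants per capita at each generation.
At generation 1 (Hamid, Dalia, Karim, Widad) there are 4 shares of (1)/4 = 1/4 each.
Living: Karim and Widad — each takes 1/4.
Deceased: Hamid and Dalia. Their combined 1/2 is pooled and carried to generation 2.
At generation 2 (Hanan, Amira, Fahad, Rashida, Nabil) there are 5 shares of (1/2)/5 = 1/10 each.
Living: Hanan, Fahad, and Rashida — each takes 1/10.
Deceased: Amira and Nabil. Their combined 1/5 is pooled and carried to generation 3.
At generation 3 (Ghada, Farouk, Ibtisam, Jamal, Zuhair) there are 5 shares of (1/5)/5 = 1/25 each.
Living: Ghada, Farouk, Ibtisam, Jamal, and Zuhair — each takes 1/25.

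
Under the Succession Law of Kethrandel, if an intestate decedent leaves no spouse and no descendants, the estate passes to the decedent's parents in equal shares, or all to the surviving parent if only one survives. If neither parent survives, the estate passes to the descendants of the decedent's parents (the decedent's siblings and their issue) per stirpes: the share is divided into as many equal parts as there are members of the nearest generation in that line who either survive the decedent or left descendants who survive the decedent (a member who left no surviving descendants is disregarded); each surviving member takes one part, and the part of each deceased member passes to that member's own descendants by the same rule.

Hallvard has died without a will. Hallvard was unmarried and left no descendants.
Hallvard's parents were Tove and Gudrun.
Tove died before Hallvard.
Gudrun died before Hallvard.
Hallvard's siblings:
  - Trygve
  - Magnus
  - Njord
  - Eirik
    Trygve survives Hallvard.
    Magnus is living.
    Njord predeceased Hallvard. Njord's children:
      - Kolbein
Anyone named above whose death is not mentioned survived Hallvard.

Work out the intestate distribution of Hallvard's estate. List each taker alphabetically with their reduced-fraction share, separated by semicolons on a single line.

Neither parent survives and there are no descendants, so the estate passes to Hallvard's siblings and their issue per stirpes.
The estate is divided into 4 equal shares of 1/4 among Trygve, Magnus, Njord, Eirik.
Trygve is living and takes 1/4.
Magnus is living and takes 1/4.
Njord predeceased; the 1/4 allotted to Njord's branch passes to Njord's issue by representation.
Kolbein is the sole taker at this level and receives the full 1/4.
Eirik is living and takes 1/4.

Eirik 1/4; Kolbein 1/4; Magnus 1/4; Trygve 1/4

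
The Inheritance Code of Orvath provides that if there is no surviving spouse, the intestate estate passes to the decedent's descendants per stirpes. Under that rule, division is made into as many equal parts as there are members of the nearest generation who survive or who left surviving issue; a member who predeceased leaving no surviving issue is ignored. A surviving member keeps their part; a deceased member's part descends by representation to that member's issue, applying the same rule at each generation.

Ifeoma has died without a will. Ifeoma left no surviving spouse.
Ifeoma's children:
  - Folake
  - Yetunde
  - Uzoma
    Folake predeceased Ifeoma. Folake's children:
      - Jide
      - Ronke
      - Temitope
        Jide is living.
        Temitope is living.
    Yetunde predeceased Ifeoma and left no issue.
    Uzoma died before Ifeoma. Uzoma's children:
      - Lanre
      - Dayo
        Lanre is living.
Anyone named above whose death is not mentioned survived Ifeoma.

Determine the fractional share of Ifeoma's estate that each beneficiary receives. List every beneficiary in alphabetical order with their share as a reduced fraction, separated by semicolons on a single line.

There is no surviving spouse, so the entire estate passes to Ifeoma's descendants per stirpes.
Yetunde left no surviving issue, so that branch lapses and is disregarded.
The estate is divided into 2 equal shares of 1/2 among Folake, Uzoma.
Folake predeceased; the 1/2 allotted to Folake's branch passes to Folake's issue by representation.
The 1/2 is divided into 3 equal shares of 1/6 among Jide, Ronke, Temitope.
Jide is living and takes 1/6.
Ronke is living and takes 1/6.
Temitope is living and takes 1/6.
Uzoma predeceased; the 1/2 allotted to Uzoma's branch passes to Uzoma's issue by representation.
The 1/2 is divided into 2 equal shares of 1/4 among Lanre, Dayo.
Lanre is living and takes 1/4.
Dayo is living and takes 1/4.

Dayo 1/4; Jide 1/6; Lanre 1/4; Ronke 1/6; Temitope 1/6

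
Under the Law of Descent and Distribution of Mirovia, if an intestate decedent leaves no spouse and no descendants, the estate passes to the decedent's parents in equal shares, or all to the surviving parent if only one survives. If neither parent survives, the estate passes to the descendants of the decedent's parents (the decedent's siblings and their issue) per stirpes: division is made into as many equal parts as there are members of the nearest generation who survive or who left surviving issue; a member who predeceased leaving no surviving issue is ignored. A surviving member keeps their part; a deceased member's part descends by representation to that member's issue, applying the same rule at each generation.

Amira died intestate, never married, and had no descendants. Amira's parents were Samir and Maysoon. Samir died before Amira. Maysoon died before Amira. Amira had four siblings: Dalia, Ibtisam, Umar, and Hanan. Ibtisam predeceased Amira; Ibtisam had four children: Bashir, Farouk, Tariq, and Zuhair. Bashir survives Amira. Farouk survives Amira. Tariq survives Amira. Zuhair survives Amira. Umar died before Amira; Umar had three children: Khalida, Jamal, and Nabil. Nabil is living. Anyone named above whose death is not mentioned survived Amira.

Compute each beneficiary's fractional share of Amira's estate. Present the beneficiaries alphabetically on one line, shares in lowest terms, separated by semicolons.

Neither parent survives and there are no descendants, so the estate passes to Amira's siblings and their issue per stirpes.
The estate is divided into 4 equal shares of 1/4 among Dalia, Ibtisam, Umar, Hanan.
Dalia is living and takes 1/4.
Ibtisam predeceased; the 1/4 allotted to Ibtisam's branch passes to Ibtisam's issue by representation.
The 1/4 is divided into 4 equal shares of 1/16 among Bashir, Farouk, Tariq, Zuhair.
Bashir is living and takes 1/16.
Farouk is living and takes 1/16.
Tariq is living and takes 1/16.
Zuhair is living and takes 1/16.
Umar predeceased; the 1/4 allotted to Umar's branch passes to Umar's issue by representation.
The 1/4 is divided into 3 equal shares of 1/12 among Khalida, Jamal, Nabil.
Khalida is living and takes 1/12.
Jamal is living and takes 1/12.
Nabil is living and takes 1/12.
Hanan is living and takes 1/4.

Bashir 1/16; Dalia 1/4; Farouk 1/16; Hanan 1/4; Jamal 1/12; Khalida 1/12; Nabil 1/12; Tariq 1/16; Zuhair 1/16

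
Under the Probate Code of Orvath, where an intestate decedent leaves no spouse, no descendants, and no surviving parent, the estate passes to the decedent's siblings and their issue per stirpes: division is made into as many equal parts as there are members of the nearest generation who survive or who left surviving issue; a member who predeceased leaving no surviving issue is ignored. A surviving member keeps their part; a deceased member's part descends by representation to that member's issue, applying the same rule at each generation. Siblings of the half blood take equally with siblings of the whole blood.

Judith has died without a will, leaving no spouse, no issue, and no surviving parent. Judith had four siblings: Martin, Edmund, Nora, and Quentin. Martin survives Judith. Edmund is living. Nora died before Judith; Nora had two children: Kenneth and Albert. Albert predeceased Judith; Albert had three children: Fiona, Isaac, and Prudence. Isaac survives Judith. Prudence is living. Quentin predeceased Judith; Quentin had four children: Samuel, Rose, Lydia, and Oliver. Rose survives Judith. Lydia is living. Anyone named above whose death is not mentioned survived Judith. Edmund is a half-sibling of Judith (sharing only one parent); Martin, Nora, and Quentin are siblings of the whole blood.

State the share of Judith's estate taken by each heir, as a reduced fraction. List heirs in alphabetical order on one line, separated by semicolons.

No spouse, descendants, or parent survives, so the estate passes to Judith's siblings per stirpes.
Half-blood and whole-blood siblings take equally under the stated rule.
The estate is divided into 4 equal shares of 1/4 among Martin, Edmund, Nora, Quentin.
Martin is living and takes 1/4.
Edmund is living and takes 1/4.
Nora predeceased; the 1/4 allotted to Nora's branch passes to Nora's issue by representation.
The 1/4 is divided into 2 equal shares of 1/8 among Kenneth, Albert.
Kenneth is living and takes 1/8.
Albert predeceased; the 1/8 allotted to Albert's branch passes to Albert's issue by representation.
The 1/8 is divided into 3 equal shares of 1/24 among Fiona, Isaac, Prudence.
Fiona is living and takes 1/24.
Isaac is living and takes 1/24.
Prudence is living and takes 1/24.
Quentin predeceased; the 1/4 allotted to Quentin's branch passes to Quentin's issue by representation.
The 1/4 is divided into 4 equal shares of 1/16 among Samuel, Rose, Lydia, Oliver.
Samuel is living and takes 1/16.
Rose is living and takes 1/16.
Lydia is living and takes 1/16.
Oliver is living and takes 1/16.

Edmund 1/4; Fiona 1/24; Isaac 1/24; Kenneth 1/8; Lydia 1/16; Martin 1/4; Oliver 1/16; Prudence 1/24; Rose 1/16; Samuel 1/16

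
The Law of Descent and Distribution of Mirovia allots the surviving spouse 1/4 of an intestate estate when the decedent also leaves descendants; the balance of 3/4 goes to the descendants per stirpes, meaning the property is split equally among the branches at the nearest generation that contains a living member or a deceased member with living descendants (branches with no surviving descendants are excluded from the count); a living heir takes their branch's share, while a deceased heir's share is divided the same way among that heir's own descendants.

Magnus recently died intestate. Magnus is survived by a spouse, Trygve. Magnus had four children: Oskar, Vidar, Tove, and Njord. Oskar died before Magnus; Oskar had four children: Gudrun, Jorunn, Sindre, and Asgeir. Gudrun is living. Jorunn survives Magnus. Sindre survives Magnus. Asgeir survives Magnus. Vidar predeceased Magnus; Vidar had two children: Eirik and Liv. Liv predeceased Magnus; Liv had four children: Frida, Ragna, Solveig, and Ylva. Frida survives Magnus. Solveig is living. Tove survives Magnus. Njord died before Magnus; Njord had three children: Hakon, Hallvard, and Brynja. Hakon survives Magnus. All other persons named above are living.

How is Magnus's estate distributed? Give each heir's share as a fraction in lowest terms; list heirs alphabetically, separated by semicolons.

Asgeir 3/64; Brynja 1/16; Eirik 3/32; Frida 3/128; Gudrun 3/64; Hakon 1/16; Hallvard 1/16; Jorunn 3/64; Ragna 3/128; Sindre 3/64; Solveig 3/128; Tove 3/16; Trygve 1/4; Ylva 3/128

Trygve, as surviving spouse, takes 1/4.
The remaining 3/4 passes to Magnus's descendants per stirpes.
The 3/4 is divided into 4 equal shares of 3/16 among Oskar, Vidar, Tove, Njord.
Oskar predeceased; the 3/16 allotted to Oskar's branch passes to Oskar's issue by representation.
The 3/16 is divided into 4 equal shares of 3/64 among Gudrun, Jorunn, Sindre, Asgeir.
Gudrun is living and takes 3/64.
Jorunn is living and takes 3/64.
Sindre is living and takes 3/64.
Asgeir is living and takes 3/64.
Vidar predeceased; the 3/16 allotted to Vidar's branch passes to Vidar's issue by representation.
The 3/16 is divided into 2 equal shares of 3/32 among Eirik, Liv.
Eirik is living and takes 3/32.
Liv predeceased; the 3/32 allotted to Liv's branch passes to Liv's issue by representation.
The 3/32 is divided into 4 equal shares of 3/128 among Frida, Ragna, Solveig, Ylva.
Frida is living and takes 3/128.
Ragna is living and takes 3/128.
Solveig is living and takes 3/128.
Ylva is living and takes 3/128.
Tove is living and takes 3/16.
Njord predeceased; the 3/16 allotted to Njord's branch passes to Njord's issue by representation.
The 3/16 is divided into 3 equal shares of 1/16 among Hakon, Hallvard, Brynja.
Hakon is living and takes 1/16.
Hallvard is living and takes 1/16.
Brynja is living and takes 1/16.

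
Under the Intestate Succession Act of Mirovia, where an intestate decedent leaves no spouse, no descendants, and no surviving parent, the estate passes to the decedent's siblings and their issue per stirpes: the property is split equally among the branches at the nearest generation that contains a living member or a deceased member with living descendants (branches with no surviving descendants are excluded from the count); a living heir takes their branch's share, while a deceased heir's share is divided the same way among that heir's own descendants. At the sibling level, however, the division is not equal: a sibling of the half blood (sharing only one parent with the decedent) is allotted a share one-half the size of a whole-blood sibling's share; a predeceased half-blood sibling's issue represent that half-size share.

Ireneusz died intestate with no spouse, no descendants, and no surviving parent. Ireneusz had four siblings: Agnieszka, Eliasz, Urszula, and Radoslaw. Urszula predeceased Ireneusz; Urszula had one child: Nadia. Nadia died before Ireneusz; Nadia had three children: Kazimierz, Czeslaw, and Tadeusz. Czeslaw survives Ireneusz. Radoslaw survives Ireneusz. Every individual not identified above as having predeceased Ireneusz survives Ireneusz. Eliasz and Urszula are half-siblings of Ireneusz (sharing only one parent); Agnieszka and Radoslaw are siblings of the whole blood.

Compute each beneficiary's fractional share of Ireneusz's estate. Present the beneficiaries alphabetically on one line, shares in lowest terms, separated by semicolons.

Agnieszka 1/3; Czeslaw 1/18; Eliasz 1/6; Kazimierz 1/18; Radoslaw 1/3; Tadeusz 1/18

No spouse, descendants, or parent survives, so the estate passes to Ireneusz's siblings per stirpes.
Half-blood siblings count for one-half the weight of whole-blood siblings at the initial division.
Dividing 1 in proportion to weights (total weight 3): Agnieszka (weight 1) → 1/3; Eliasz (weight 1/2) → 1/6; Urszula (weight 1/2) → 1/6; Radoslaw (weight 1) → 1/3.
Agnieszka is living and takes 1/3.
Eliasz is living and takes 1/6.
Urszula predeceased; the 1/6 allotted to Urszula's branch passes to Urszula's issue by representation.
Nadia's line is the sole branch at this level, so the full 1/6 passes to Nadia's issue by representation.
The 1/6 is divided into 3 equal shares of 1/18 among Kazimierz, Czeslaw, Tadeusz.
Kazimierz is living and takes 1/18.
Czeslaw is living and takes 1/18.
Tadeusz is living and takes 1/18.
Radoslaw is living and takes 1/3.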